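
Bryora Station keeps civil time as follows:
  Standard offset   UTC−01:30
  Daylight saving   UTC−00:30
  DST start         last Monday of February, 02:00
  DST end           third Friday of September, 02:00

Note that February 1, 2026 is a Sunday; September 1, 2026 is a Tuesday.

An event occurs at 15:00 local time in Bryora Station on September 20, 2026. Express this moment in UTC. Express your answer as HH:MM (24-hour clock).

1 February 2026 is a Sunday, so Mondays fall on 2, 9, 16, 23; the last is February 23.
1 September 2026 is a Tuesday, so the first Friday is September 4 and the third is September 18.
Daylight saving runs 23 February – 18 September; September 20, 2026 is outside that window, so Bryora Station is on standard time at UTC−01:30.
15:00 local + 1h30m = 16:30 UTC.

16:30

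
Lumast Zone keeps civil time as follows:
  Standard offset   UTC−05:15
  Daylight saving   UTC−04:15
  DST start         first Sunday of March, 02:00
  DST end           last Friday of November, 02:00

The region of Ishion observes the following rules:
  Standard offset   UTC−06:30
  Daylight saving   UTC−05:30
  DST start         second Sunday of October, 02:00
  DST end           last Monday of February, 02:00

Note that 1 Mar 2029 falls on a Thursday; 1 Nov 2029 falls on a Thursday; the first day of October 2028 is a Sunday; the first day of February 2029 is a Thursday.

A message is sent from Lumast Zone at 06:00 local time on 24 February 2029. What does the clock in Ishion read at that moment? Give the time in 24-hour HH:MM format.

1 March 2029 is a Thursday, so the first Sunday is March 4.
1 November 2029 is a Thursday, so Fridays fall on 2, 9, 16, 23, 30; the last is November 30.
24 February 2029 does not fall between 4 March and 30 November, so daylight saving is not in effect and Lumast Zone is at UTC−05:15.
06:00 Lumast Zone + 5h15m = 11:15 UTC.
1 October 2028 is a Sunday, so the first Sunday is October 1 and the second is October 8.
1 February 2029 is a Thursday, so Mondays fall on 5, 12, 19, 26; the last is February 26.
At the standard offset (UTC−06:30), 11:15 UTC − 6h30m = 04:45 Ishion standard time.
The standard-time date in Ishion, 24 February 2029, lies within the daylight-saving period (8 October 2028 – 26 February 2029), so Ishion is on daylight time, UTC−05:30.
11:15 UTC − 5h30m = 05:45 Ishion.

05:45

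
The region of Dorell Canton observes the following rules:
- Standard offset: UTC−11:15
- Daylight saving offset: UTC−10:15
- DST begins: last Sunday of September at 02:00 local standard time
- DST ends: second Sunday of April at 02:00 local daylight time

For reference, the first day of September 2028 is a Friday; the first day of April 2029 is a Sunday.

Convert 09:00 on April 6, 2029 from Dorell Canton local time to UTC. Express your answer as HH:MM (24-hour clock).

1 September 2028 is a Friday, so Sundays fall on 3, 10, 17, 24; the last is September 24.
1 April 2029 is a Sunday, so the first Sunday is April 1 and the second is April 8.
April 6, 2029 lies within the daylight-saving period (24 September 2028 – 8 April 2029), so Dorell Canton is on daylight time, UTC−10:15.
09:00 local + 10h15m = 19:15 UTC.

19:15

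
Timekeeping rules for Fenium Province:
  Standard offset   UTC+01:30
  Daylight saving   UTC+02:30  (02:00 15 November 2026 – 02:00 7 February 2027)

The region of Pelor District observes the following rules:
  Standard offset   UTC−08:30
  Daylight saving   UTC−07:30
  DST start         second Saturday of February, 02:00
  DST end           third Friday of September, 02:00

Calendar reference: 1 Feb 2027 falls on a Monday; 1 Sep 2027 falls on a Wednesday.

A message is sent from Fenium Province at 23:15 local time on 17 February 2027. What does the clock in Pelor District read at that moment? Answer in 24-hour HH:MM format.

14:15

17 February 2027 is outside the daylight-saving period (15 November 2026 – 7 February 2027), so Fenium Province is on standard time, UTC+01:30.
23:15 Fenium Province − 1h30m = 21:45 UTC.
1 February 2027 is a Monday, so the first Saturday is February 6 and the second is February 13.
1 September 2027 is a Wednesday, so the first Friday is September 3 and the third is September 17.
At the standard offset (UTC−08:30), 21:45 UTC − 8h30m = 13:15 Pelor District standard time.
Daylight saving runs 13 February – 17 September; the standard-time date in Pelor District, 17 February 2027, is inside that window, so Pelor District is at UTC−07:30.
21:45 UTC − 7h30m = 14:15 Pelor District.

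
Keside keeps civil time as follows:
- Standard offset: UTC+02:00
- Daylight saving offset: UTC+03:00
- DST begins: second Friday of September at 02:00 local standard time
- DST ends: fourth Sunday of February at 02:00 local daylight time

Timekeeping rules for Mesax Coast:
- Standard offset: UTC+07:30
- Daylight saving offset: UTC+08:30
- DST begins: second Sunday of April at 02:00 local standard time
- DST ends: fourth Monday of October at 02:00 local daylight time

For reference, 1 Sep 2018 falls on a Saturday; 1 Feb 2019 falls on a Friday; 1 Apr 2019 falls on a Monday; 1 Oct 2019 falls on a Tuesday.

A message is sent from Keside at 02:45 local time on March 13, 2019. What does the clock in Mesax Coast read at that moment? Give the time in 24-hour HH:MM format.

08:15

1 September 2018 is a Saturday, so the first Friday is September 7 and the second is September 14.
1 February 2019 is a Friday, so the first Sunday is February 3 and the fourth is February 24.
March 13, 2019 does not fall between 14 September 2018 and 24 February 2019, so daylight saving is not in effect and Keside is at UTC+02:00.
02:45 Keside − 2h = 00:45 UTC.
1 April 2019 is a Monday, so the first Sunday is April 7 and the second is April 14.
1 October 2019 is a Tuesday, so the first Monday is October 7 and the fourth is October 28.
At the standard offset (UTC+07:30), 00:45 UTC + 7h30m = 08:15 Mesax Coast standard time.
The standard-time date in Mesax Coast, March 13, 2019, does not fall between 14 April and 28 October, so daylight saving is not in effect and Mesax Coast is at UTC+07:30.
00:45 UTC + 7h30m = 08:15 Mesax Coast.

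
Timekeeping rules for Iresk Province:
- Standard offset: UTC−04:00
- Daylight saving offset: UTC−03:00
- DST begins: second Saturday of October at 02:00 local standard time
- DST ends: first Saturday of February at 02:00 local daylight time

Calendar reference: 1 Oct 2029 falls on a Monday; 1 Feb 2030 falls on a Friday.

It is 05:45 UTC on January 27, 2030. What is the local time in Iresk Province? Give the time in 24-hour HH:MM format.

1 October 2029 is a Monday, so the first Saturday is October 6 and the second is October 13.
1 February 2030 is a Friday, so the first Saturday is February 2.
At the standard offset (UTC−04:00), 05:45 UTC − 4h = 01:45 Iresk Province standard time.
Daylight saving runs 13 October 2029 – 2 February 2030; the standard-time date in Iresk Province, January 27, 2030, is inside that window, so Iresk Province is at UTC−03:00.
05:45 UTC − 3h = 02:45 local.

02:45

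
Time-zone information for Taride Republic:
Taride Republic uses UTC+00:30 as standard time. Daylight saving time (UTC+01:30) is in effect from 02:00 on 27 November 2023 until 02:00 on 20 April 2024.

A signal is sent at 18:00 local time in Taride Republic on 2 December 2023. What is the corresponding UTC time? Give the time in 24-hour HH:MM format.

16:30

2 December 2023 lies within the daylight-saving period (27 November 2023 – 20 April 2024), so Taride Republic is on daylight time, UTC+01:30.
18:00 local − 1h30m = 16:30 UTC.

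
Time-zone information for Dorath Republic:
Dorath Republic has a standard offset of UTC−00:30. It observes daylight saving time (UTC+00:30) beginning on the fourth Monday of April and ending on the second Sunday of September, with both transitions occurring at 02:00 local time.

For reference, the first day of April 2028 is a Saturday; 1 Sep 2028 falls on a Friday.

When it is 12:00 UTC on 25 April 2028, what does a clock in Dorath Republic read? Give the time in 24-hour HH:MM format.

12:30

1 April 2028 is a Saturday, so the first Monday is April 3 and the fourth is April 24.
1 September 2028 is a Friday, so the first Sunday is September 3 and the second is September 10.
At the standard offset (UTC−00:30), 12:00 UTC − 0h30m = 11:30 Dorath Republic standard time.
The standard-time date in Dorath Republic, 25 April 2028, falls between 24 April and 10 September, so daylight saving is in effect and Dorath Republic is at UTC+00:30.
12:00 UTC + 0h30m = 12:30 local.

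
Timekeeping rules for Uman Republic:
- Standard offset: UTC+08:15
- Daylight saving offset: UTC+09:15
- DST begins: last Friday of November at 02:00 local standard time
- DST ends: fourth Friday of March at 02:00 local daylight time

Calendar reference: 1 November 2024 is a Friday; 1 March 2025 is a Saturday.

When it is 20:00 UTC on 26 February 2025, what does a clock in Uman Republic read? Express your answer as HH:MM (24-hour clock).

05:15

1 November 2024 is a Friday, so Fridays fall on 1, 8, 15, 22, 29; the last is November 29.
1 March 2025 is a Saturday, so the first Friday is March 7 and the fourth is March 28.
At the standard offset (UTC+08:15), 20:00 UTC + 8h15m = 04:15 Uman Republic standard time (rolling into the next day, 27 February 2025).
Daylight saving runs 29 November 2024 – 28 March 2025; the standard-time date in Uman Republic, 27 February 2025, is inside that window, so Uman Republic is at UTC+09:15.
20:00 UTC + 9h15m = 05:15 local (rolling into the next day, 27 February 2025).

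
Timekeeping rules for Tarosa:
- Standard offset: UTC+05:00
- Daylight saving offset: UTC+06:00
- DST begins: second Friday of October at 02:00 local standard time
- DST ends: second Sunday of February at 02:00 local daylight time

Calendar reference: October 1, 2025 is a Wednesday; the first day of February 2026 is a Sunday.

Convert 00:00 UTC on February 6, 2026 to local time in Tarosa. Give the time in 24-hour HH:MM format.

06:00

1 October 2025 is a Wednesday, so the first Friday is October 3 and the second is October 10.
1 February 2026 is a Sunday, so the first Sunday is February 1 and the second is February 8.
At the standard offset (UTC+05:00), 00:00 UTC + 5h = 05:00 Tarosa standard time.
The standard-time date in Tarosa, February 6, 2026, falls between 10 October 2025 and 8 February 2026, so daylight saving is in effect and Tarosa is at UTC+06:00.
00:00 UTC + 6h = 06:00 local.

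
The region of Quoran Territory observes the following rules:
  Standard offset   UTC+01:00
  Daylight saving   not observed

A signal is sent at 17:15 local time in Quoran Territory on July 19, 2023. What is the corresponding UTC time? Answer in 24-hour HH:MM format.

16:15

Quoran Territory stays on UTC+01:00 all year.
17:15 local − 1h = 16:15 UTC.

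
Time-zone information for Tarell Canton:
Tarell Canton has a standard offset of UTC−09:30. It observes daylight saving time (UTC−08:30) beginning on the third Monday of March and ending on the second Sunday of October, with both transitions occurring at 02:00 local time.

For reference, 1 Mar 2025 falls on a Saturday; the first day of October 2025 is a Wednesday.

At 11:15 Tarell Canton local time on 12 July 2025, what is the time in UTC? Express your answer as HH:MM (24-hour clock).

19:45

1 March 2025 is a Saturday, so the first Monday is March 3 and the third is March 17.
1 October 2025 is a Wednesday, so the first Sunday is October 5 and the second is October 12.
12 July 2025 falls between 17 March and 12 October, so daylight saving is in effect and Tarell Canton is at UTC−08:30.
11:15 local + 8h30m = 19:45 UTC.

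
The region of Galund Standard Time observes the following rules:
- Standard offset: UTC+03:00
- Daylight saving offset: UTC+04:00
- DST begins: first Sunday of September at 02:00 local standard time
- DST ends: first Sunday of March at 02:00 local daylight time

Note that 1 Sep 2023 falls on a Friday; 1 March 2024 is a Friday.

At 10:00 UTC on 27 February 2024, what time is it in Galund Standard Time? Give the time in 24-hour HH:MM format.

1 September 2023 is a Friday, so the first Sunday is September 3.
1 March 2024 is a Friday, so the first Sunday is March 3.
At the standard offset (UTC+03:00), 10:00 UTC + 3h = 13:00 Galund Standard Time standard time.
The standard-time date in Galund Standard Time, 27 February 2024, falls between 3 September 2023 and 3 March 2024, so daylight saving is in effect and Galund Standard Time is at UTC+04:00.
10:00 UTC + 4h = 14:00 local.

14:00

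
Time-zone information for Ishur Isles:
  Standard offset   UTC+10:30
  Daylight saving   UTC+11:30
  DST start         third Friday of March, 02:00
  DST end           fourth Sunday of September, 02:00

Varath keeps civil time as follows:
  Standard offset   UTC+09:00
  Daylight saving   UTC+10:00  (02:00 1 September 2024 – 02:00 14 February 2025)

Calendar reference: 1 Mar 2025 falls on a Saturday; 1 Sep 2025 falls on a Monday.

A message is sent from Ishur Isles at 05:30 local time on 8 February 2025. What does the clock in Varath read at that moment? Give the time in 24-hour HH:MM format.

05:00

1 March 2025 is a Saturday, so the first Friday is March 7 and the third is March 21.
1 September 2025 is a Monday, so the first Sunday is September 7 and the fourth is September 28.
8 February 2025 is outside the daylight-saving period (21 March – 28 September), so Ishur Isles is on standard time, UTC+10:30.
05:30 Ishur Isles − 10h30m = 19:00 UTC (rolling into the previous day, 7 February 2025).
At the standard offset (UTC+09:00), 19:00 UTC + 9h = 04:00 Varath standard time (rolling into the next day, 8 February 2025).
Daylight saving runs 1 September 2024 – 14 February 2025; the standard-time date in Varath, 8 February 2025, is inside that window, so Varath is at UTC+10:00.
19:00 UTC + 10h = 05:00 Varath (rolling into the next day, 8 February 2025).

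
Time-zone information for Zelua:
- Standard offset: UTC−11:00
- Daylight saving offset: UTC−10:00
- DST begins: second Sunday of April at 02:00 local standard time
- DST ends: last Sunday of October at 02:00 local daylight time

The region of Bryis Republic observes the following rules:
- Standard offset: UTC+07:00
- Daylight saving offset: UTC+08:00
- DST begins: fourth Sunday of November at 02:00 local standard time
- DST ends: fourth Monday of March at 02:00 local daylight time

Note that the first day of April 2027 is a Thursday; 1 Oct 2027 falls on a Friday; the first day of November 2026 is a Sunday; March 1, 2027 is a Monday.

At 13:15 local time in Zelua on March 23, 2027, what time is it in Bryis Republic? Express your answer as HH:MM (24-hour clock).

07:15

1 April 2027 is a Thursday, so the first Sunday is April 4 and the second is April 11.
1 October 2027 is a Friday, so Sundays fall on 3, 10, 17, 24, 31; the last is October 31.
March 23, 2027 does not fall between 11 April and 31 October, so daylight saving is not in effect and Zelua is at UTC−11:00.
13:15 Zelua + 11h = 00:15 UTC (rolling into the next day, 24 March 2027).
1 November 2026 is a Sunday, so the first Sunday is November 1 and the fourth is November 22.
1 March 2027 is a Monday, so the first Monday is March 1 and the fourth is March 22.
At the standard offset (UTC+07:00), 00:15 UTC + 7h = 07:15 Bryis Republic standard time.
The standard-time date in Bryis Republic, March 24, 2027, does not fall between 22 November 2026 and 22 March 2027, so daylight saving is not in effect and Bryis Republic is at UTC+07:00.
00:15 UTC + 7h = 07:15 Bryis Republic.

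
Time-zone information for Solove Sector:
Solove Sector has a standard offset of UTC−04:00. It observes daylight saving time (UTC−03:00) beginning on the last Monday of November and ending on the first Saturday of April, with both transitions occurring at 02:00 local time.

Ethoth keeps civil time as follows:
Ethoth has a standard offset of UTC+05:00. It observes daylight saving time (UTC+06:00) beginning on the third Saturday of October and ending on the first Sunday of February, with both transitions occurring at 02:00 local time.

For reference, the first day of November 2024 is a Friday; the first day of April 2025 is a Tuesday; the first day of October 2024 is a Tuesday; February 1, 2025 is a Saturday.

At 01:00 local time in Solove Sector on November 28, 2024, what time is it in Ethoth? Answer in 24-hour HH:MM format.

10:00

1 November 2024 is a Friday, so Mondays fall on 4, 11, 18, 25; the last is November 25.
1 April 2025 is a Tuesday, so the first Saturday is April 5.
Daylight saving runs 25 November 2024 – 5 April 2025; November 28, 2024 is inside that window, so Solove Sector is at UTC−03:00.
01:00 Solove Sector + 3h = 04:00 UTC.
1 October 2024 is a Tuesday, so the first Saturday is October 5 and the third is October 19.
1 February 2025 is a Saturday, so the first Sunday is February 2.
At the standard offset (UTC+05:00), 04:00 UTC + 5h = 09:00 Ethoth standard time.
The standard-time date in Ethoth, November 28, 2024, lies within the daylight-saving period (19 October 2024 – 2 February 2025), so Ethoth is on daylight time, UTC+06:00.
04:00 UTC + 6h = 10:00 Ethoth.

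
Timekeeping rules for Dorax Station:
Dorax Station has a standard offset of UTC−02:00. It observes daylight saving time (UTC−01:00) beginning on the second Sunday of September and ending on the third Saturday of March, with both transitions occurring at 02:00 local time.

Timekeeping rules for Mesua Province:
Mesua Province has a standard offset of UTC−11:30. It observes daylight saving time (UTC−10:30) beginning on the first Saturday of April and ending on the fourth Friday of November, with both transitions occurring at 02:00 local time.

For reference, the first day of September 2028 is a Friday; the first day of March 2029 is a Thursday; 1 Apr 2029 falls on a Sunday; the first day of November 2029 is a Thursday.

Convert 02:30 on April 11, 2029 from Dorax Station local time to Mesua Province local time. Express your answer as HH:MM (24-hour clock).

1 September 2028 is a Friday, so the first Sunday is September 3 and the second is September 10.
1 March 2029 is a Thursday, so the first Saturday is March 3 and the third is March 17.
April 11, 2029 does not fall between 10 September 2028 and 17 March 2029, so daylight saving is not in effect and Dorax Station is at UTC−02:00.
02:30 Dorax Station + 2h = 04:30 UTC.
1 April 2029 is a Sunday, so the first Saturday is April 7.
1 November 2029 is a Thursday, so the first Friday is November 2 and the fourth is November 23.
At the standard offset (UTC−11:30), 04:30 UTC − 11h30m = 17:00 Mesua Province standard time (rolling into the previous day, 10 April 2029).
The standard-time date in Mesua Province, April 10, 2029, lies within the daylight-saving period (7 April – 23 November), so Mesua Province is on daylight time, UTC−10:30.
04:30 UTC − 10h30m = 18:00 Mesua Province (rolling into the previous day, 10 April 2029).

18:00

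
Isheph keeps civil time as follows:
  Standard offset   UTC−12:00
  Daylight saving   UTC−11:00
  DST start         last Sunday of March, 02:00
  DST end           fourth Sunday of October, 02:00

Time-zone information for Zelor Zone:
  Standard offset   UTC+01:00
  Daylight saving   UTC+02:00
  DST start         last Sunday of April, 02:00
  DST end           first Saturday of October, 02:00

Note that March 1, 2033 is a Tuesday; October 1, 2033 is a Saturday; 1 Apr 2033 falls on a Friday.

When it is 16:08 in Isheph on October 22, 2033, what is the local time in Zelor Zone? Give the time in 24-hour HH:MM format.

04:08

1 March 2033 is a Tuesday, so Sundays fall on 6, 13, 20, 27; the last is March 27.
1 October 2033 is a Saturday, so the first Sunday is October 2 and the fourth is October 23.
October 22, 2033 lies within the daylight-saving period (27 March – 23 October), so Isheph is on daylight time, UTC−11:00.
16:08 Isheph + 11h = 03:08 UTC (rolling into the next day, 23 October 2033).
1 April 2033 is a Friday, so Sundays fall on 3, 10, 17, 24; the last is April 24.
1 October 2033 is a Saturday, so the first Saturday is October 1.
At the standard offset (UTC+01:00), 03:08 UTC + 1h = 04:08 Zelor Zone standard time.
The standard-time date in Zelor Zone, October 23, 2033, does not fall between 24 April and 1 October, so daylight saving is not in effect and Zelor Zone is at UTC+01:00.
03:08 UTC + 1h = 04:08 Zelor Zone.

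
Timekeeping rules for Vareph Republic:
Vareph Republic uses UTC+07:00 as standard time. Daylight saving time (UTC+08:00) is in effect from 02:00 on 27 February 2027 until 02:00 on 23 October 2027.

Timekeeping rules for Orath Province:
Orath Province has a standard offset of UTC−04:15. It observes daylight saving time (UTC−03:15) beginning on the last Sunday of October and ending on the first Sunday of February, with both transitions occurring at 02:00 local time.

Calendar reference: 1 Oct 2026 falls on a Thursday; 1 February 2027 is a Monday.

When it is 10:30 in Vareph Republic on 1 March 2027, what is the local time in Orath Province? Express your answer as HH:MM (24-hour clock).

1 March 2027 falls between 27 February and 23 October, so daylight saving is in effect and Vareph Republic is at UTC+08:00.
10:30 Vareph Republic − 8h = 02:30 UTC.
1 October 2026 is a Thursday, so Sundays fall on 4, 11, 18, 25; the last is October 25.
1 February 2027 is a Monday, so the first Sunday is February 7.
At the standard offset (UTC−04:15), 02:30 UTC − 4h15m = 22:15 Orath Province standard time (rolling into the previous day, 28 February 2027).
Daylight saving runs 25 October 2026 – 7 February 2027; the standard-time date in Orath Province, 28 February 2027, is outside that window, so Orath Province is on standard time at UTC−04:15.
02:30 UTC − 4h15m = 22:15 Orath Province (rolling into the previous day, 28 February 2027).

22:15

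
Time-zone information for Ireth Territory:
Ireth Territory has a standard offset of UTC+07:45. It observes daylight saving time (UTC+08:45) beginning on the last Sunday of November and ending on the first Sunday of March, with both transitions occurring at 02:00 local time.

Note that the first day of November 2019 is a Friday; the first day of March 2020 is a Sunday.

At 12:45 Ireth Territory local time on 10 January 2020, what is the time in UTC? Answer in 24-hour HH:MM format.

04:00

1 November 2019 is a Friday, so Sundays fall on 3, 10, 17, 24; the last is November 24.
1 March 2020 is a Sunday, so the first Sunday is March 1.
10 January 2020 falls between 24 November 2019 and 1 March 2020, so daylight saving is in effect and Ireth Territory is at UTC+08:45.
12:45 local − 8h45m = 04:00 UTC.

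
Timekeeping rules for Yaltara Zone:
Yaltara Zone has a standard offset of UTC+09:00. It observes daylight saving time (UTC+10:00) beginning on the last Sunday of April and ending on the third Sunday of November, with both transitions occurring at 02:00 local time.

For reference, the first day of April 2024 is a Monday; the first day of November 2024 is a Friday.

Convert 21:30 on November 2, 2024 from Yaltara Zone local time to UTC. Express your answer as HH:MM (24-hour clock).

1 April 2024 is a Monday, so Sundays fall on 7, 14, 21, 28; the last is April 28.
1 November 2024 is a Friday, so the first Sunday is November 3 and the third is November 17.
November 2, 2024 falls between 28 April and 17 November, so daylight saving is in effect and Yaltara Zone is at UTC+10:00.
21:30 local − 10h = 11:30 UTC.

11:30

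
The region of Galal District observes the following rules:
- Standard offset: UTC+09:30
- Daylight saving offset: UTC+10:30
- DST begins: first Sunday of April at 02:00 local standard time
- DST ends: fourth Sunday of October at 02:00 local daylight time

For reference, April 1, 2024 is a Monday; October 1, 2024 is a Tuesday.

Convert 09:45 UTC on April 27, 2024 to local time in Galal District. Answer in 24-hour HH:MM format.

1 April 2024 is a Monday, so the first Sunday is April 7.
1 October 2024 is a Tuesday, so the first Sunday is October 6 and the fourth is October 27.
At the standard offset (UTC+09:30), 09:45 UTC + 9h30m = 19:15 Galal District standard time.
Daylight saving runs 7 April – 27 October; the standard-time date in Galal District, April 27, 2024, is inside that window, so Galal District is at UTC+10:30.
09:45 UTC + 10h30m = 20:15 local.

20:15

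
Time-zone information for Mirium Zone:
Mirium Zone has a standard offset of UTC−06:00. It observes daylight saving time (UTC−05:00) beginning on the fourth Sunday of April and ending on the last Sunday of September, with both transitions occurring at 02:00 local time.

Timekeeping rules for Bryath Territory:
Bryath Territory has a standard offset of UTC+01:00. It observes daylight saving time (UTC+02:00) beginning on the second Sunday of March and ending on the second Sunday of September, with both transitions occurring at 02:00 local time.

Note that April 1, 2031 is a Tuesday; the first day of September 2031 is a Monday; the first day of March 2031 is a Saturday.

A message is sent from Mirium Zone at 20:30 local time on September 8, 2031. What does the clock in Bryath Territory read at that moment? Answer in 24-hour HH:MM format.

03:30

1 April 2031 is a Tuesday, so the first Sunday is April 6 and the fourth is April 27.
1 September 2031 is a Monday, so Sundays fall on 7, 14, 21, 28; the last is September 28.
September 8, 2031 falls between 27 April and 28 September, so daylight saving is in effect and Mirium Zone is at UTC−05:00.
20:30 Mirium Zone + 5h = 01:30 UTC (rolling into the next day, 9 September 2031).
1 March 2031 is a Saturday, so the first Sunday is March 2 and the second is March 9.
1 September 2031 is a Monday, so the first Sunday is September 7 and the second is September 14.
At the standard offset (UTC+01:00), 01:30 UTC + 1h = 02:30 Bryath Territory standard time.
The standard-time date in Bryath Territory, September 9, 2031, lies within the daylight-saving period (9 March – 14 September), so Bryath Territory is on daylight time, UTC+02:00.
01:30 UTC + 2h = 03:30 Bryath Territory.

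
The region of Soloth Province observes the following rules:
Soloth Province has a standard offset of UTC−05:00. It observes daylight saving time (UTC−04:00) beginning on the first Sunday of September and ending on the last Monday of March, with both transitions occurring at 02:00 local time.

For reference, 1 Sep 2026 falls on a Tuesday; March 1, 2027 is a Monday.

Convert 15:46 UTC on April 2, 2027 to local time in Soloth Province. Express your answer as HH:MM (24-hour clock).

1 September 2026 is a Tuesday, so the first Sunday is September 6.
1 March 2027 is a Monday, so Mondays fall on 1, 8, 15, 22, 29; the last is March 29.
At the standard offset (UTC−05:00), 15:46 UTC − 5h = 10:46 Soloth Province standard time.
Daylight saving runs 6 September 2026 – 29 March 2027; the standard-time date in Soloth Province, April 2, 2027, is outside that window, so Soloth Province is on standard time at UTC−05:00.
15:46 UTC − 5h = 10:46 local.

10:46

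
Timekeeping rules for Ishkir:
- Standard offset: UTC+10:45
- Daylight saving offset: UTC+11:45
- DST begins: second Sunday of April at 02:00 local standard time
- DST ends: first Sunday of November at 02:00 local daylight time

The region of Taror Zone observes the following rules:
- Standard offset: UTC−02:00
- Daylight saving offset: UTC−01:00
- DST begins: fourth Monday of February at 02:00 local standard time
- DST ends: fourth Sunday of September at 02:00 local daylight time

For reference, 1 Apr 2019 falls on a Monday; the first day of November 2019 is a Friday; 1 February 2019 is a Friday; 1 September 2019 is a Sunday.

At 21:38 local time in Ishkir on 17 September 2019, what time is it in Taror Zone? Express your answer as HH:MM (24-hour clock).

08:53

1 April 2019 is a Monday, so the first Sunday is April 7 and the second is April 14.
1 November 2019 is a Friday, so the first Sunday is November 3.
17 September 2019 lies within the daylight-saving period (14 April – 3 November), so Ishkir is on daylight time, UTC+11:45.
21:38 Ishkir − 11h45m = 09:53 UTC.
1 February 2019 is a Friday, so the first Monday is February 4 and the fourth is February 25.
1 September 2019 is a Sunday, so the first Sunday is September 1 and the fourth is September 22.
At the standard offset (UTC−02:00), 09:53 UTC − 2h = 07:53 Taror Zone standard time.
The standard-time date in Taror Zone, 17 September 2019, lies within the daylight-saving period (25 February – 22 September), so Taror Zone is on daylight time, UTC−01:00.
09:53 UTC − 1h = 08:53 Taror Zone.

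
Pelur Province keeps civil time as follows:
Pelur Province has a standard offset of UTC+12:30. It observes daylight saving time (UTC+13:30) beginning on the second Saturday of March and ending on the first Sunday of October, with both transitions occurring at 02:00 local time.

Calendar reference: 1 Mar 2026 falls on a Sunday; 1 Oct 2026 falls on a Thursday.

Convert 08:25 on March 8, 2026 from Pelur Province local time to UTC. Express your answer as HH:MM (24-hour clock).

19:55

1 March 2026 is a Sunday, so the first Saturday is March 7 and the second is March 14.
1 October 2026 is a Thursday, so the first Sunday is October 4.
March 8, 2026 is outside the daylight-saving period (14 March – 4 October), so Pelur Province is on standard time, UTC+12:30.
08:25 local − 12h30m = 19:55 UTC (rolling into the previous day, 7 March 2026).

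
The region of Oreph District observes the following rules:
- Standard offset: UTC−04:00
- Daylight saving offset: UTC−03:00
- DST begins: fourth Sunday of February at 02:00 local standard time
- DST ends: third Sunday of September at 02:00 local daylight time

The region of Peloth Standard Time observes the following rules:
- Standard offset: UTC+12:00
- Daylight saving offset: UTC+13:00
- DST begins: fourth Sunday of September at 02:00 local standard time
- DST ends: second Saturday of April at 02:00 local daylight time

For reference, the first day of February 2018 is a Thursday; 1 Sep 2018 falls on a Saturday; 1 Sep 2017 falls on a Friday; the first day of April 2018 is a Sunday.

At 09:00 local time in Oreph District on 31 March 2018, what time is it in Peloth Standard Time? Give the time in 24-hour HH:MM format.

1 February 2018 is a Thursday, so the first Sunday is February 4 and the fourth is February 25.
1 September 2018 is a Saturday, so the first Sunday is September 2 and the third is September 16.
31 March 2018 falls between 25 February and 16 September, so daylight saving is in effect and Oreph District is at UTC−03:00.
09:00 Oreph District + 3h = 12:00 UTC.
1 September 2017 is a Friday, so the first Sunday is September 3 and the fourth is September 24.
1 April 2018 is a Sunday, so the first Saturday is April 7 and the second is April 14.
At the standard offset (UTC+12:00), 12:00 UTC + 12h = 00:00 Peloth Standard Time standard time (rolling into the next day, 1 April 2018).
The standard-time date in Peloth Standard Time, 1 April 2018, lies within the daylight-saving period (24 September 2017 – 14 April 2018), so Peloth Standard Time is on daylight time, UTC+13:00.
12:00 UTC + 13h = 01:00 Peloth Standard Time (rolling into the next day, 1 April 2018).

01:00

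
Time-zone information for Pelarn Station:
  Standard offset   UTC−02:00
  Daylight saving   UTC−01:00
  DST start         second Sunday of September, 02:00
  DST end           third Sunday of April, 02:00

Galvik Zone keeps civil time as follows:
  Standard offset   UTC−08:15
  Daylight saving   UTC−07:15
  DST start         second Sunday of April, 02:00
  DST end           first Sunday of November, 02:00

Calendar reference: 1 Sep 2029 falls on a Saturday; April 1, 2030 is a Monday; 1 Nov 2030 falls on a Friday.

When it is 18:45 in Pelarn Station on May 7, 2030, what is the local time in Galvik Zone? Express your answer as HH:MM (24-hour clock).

13:30

1 September 2029 is a Saturday, so the first Sunday is September 2 and the second is September 9.
1 April 2030 is a Monday, so the first Sunday is April 7 and the third is April 21.
May 7, 2030 does not fall between 9 September 2029 and 21 April 2030, so daylight saving is not in effect and Pelarn Station is at UTC−02:00.
18:45 Pelarn Station + 2h = 20:45 UTC.
1 April 2030 is a Monday, so the first Sunday is April 7 and the second is April 14.
1 November 2030 is a Friday, so the first Sunday is November 3.
At the standard offset (UTC−08:15), 20:45 UTC − 8h15m = 12:30 Galvik Zone standard time.
The standard-time date in Galvik Zone, May 7, 2030, lies within the daylight-saving period (14 April – 3 November), so Galvik Zone is on daylight time, UTC−07:15.
20:45 UTC − 7h15m = 13:30 Galvik Zone.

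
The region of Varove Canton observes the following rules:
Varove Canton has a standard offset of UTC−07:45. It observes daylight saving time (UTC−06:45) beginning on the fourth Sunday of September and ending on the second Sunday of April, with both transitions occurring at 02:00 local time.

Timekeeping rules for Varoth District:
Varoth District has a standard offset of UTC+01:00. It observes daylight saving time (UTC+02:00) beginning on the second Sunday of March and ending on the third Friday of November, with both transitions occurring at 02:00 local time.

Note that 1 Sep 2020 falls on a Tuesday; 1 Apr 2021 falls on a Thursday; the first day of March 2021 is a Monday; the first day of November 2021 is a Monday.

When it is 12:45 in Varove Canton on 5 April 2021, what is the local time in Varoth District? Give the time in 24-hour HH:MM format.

21:30

1 September 2020 is a Tuesday, so the first Sunday is September 6 and the fourth is September 27.
1 April 2021 is a Thursday, so the first Sunday is April 4 and the second is April 11.
5 April 2021 falls between 27 September 2020 and 11 April 2021, so daylight saving is in effect and Varove Canton is at UTC−06:45.
12:45 Varove Canton + 6h45m = 19:30 UTC.
1 March 2021 is a Monday, so the first Sunday is March 7 and the second is March 14.
1 November 2021 is a Monday, so the first Friday is November 5 and the third is November 19.
At the standard offset (UTC+01:00), 19:30 UTC + 1h = 20:30 Varoth District standard time.
The standard-time date in Varoth District, 5 April 2021, falls between 14 March and 19 November, so daylight saving is in effect and Varoth District is at UTC+02:00.
19:30 UTC + 2h = 21:30 Varoth District.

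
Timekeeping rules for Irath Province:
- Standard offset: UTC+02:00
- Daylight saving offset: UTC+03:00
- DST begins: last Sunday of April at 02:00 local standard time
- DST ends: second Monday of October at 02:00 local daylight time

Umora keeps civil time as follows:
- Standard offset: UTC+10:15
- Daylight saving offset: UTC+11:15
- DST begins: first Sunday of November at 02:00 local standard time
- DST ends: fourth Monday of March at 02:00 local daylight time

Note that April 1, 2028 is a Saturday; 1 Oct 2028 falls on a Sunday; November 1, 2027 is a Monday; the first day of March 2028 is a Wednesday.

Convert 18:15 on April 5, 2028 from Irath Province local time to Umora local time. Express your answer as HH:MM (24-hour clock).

1 April 2028 is a Saturday, so Sundays fall on 2, 9, 16, 23, 30; the last is April 30.
1 October 2028 is a Sunday, so the first Monday is October 2 and the second is October 9.
April 5, 2028 does not fall between 30 April and 9 October, so daylight saving is not in effect and Irath Province is at UTC+02:00.
18:15 Irath Province − 2h = 16:15 UTC.
1 November 2027 is a Monday, so the first Sunday is November 7.
1 March 2028 is a Wednesday, so the first Monday is March 6 and the fourth is March 27.
At the standard offset (UTC+10:15), 16:15 UTC + 10h15m = 02:30 Umora standard time (rolling into the next day, 6 April 2028).
The standard-time date in Umora, April 6, 2028, does not fall between 7 November 2027 and 27 March 2028, so daylight saving is not in effect and Umora is at UTC+10:15.
16:15 UTC + 10h15m = 02:30 Umora (rolling into the next day, 6 April 2028).

02:30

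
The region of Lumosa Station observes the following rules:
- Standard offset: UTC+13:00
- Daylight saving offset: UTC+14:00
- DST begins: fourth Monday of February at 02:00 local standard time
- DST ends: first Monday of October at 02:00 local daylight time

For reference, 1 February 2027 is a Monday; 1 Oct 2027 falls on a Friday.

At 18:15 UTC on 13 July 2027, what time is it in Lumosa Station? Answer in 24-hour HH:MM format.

1 February 2027 is a Monday, so the first Monday is February 1 and the fourth is February 22.
1 October 2027 is a Friday, so the first Monday is October 4.
At the standard offset (UTC+13:00), 18:15 UTC + 13h = 07:15 Lumosa Station standard time (rolling into the next day, 14 July 2027).
The standard-time date in Lumosa Station, 14 July 2027, falls between 22 February and 4 October, so daylight saving is in effect and Lumosa Station is at UTC+14:00.
18:15 UTC + 14h = 08:15 local (rolling into the next day, 14 July 2027).

08:15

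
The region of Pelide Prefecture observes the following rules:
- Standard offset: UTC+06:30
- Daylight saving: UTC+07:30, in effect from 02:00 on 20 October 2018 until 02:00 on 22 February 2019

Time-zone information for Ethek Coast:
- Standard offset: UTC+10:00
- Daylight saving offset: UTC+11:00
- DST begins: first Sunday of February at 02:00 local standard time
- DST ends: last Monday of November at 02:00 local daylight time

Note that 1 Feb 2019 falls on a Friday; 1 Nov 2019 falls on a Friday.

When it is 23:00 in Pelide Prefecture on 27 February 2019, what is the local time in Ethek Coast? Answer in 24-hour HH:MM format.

03:30

27 February 2019 is outside the daylight-saving period (20 October 2018 – 22 February 2019), so Pelide Prefecture is on standard time, UTC+06:30.
23:00 Pelide Prefecture − 6h30m = 16:30 UTC.
1 February 2019 is a Friday, so the first Sunday is February 3.
1 November 2019 is a Friday, so Mondays fall on 4, 11, 18, 25; the last is November 25.
At the standard offset (UTC+10:00), 16:30 UTC + 10h = 02:30 Ethek Coast standard time (rolling into the next day, 28 February 2019).
The standard-time date in Ethek Coast, 28 February 2019, falls between 3 February and 25 November, so daylight saving is in effect and Ethek Coast is at UTC+11:00.
16:30 UTC + 11h = 03:30 Ethek Coast (rolling into the next day, 28 February 2019).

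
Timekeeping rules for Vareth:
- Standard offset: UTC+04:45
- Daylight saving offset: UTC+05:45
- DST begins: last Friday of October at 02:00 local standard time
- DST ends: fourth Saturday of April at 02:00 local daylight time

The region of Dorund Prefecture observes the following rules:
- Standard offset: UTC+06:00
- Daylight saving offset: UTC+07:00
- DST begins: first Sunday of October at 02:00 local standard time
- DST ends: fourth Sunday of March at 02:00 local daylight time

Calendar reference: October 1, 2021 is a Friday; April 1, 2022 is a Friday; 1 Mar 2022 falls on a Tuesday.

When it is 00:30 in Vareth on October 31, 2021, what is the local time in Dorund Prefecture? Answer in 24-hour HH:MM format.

01:45

1 October 2021 is a Friday, so Fridays fall on 1, 8, 15, 22, 29; the last is October 29.
1 April 2022 is a Friday, so the first Saturday is April 2 and the fourth is April 23.
October 31, 2021 falls between 29 October 2021 and 23 April 2022, so daylight saving is in effect and Vareth is at UTC+05:45.
00:30 Vareth − 5h45m = 18:45 UTC (rolling into the previous day, 30 October 2021).
1 October 2021 is a Friday, so the first Sunday is October 3.
1 March 2022 is a Tuesday, so the first Sunday is March 6 and the fourth is March 27.
At the standard offset (UTC+06:00), 18:45 UTC + 6h = 00:45 Dorund Prefecture standard time (rolling into the next day, 31 October 2021).
The standard-time date in Dorund Prefecture, October 31, 2021, lies within the daylight-saving period (3 October 2021 – 27 March 2022), so Dorund Prefecture is on daylight time, UTC+07:00.
18:45 UTC + 7h = 01:45 Dorund Prefecture (rolling into the next day, 31 October 2021).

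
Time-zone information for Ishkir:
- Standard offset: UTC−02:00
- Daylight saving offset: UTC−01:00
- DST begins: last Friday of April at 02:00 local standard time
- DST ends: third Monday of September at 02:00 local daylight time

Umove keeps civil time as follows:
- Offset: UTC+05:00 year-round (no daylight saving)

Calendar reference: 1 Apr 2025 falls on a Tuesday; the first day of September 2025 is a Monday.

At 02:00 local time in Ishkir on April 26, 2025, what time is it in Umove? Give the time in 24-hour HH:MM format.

08:00

1 April 2025 is a Tuesday, so Fridays fall on 4, 11, 18, 25; the last is April 25.
1 September 2025 is a Monday, so the first Monday is September 1 and the third is September 15.
April 26, 2025 lies within the daylight-saving period (25 April – 15 September), so Ishkir is on daylight time, UTC−01:00.
02:00 Ishkir + 1h = 03:00 UTC.
Umove stays on UTC+05:00 all year.
03:00 UTC + 5h = 08:00 Umove.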